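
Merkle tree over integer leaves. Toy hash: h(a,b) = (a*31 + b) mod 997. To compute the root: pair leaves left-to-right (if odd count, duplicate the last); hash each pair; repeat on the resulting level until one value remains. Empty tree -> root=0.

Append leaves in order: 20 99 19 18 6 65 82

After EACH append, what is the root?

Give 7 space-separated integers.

After append 20 (leaves=[20]):
  L0: [20]
  root=20
After append 99 (leaves=[20, 99]):
  L0: [20, 99]
  L1: h(20,99)=(20*31+99)%997=719 -> [719]
  root=719
After append 19 (leaves=[20, 99, 19]):
  L0: [20, 99, 19]
  L1: h(20,99)=(20*31+99)%997=719 h(19,19)=(19*31+19)%997=608 -> [719, 608]
  L2: h(719,608)=(719*31+608)%997=963 -> [963]
  root=963
After append 18 (leaves=[20, 99, 19, 18]):
  L0: [20, 99, 19, 18]
  L1: h(20,99)=(20*31+99)%997=719 h(19,18)=(19*31+18)%997=607 -> [719, 607]
  L2: h(719,607)=(719*31+607)%997=962 -> [962]
  root=962
After append 6 (leaves=[20, 99, 19, 18, 6]):
  L0: [20, 99, 19, 18, 6]
  L1: h(20,99)=(20*31+99)%997=719 h(19,18)=(19*31+18)%997=607 h(6,6)=(6*31+6)%997=192 -> [719, 607, 192]
  L2: h(719,607)=(719*31+607)%997=962 h(192,192)=(192*31+192)%997=162 -> [962, 162]
  L3: h(962,162)=(962*31+162)%997=74 -> [74]
  root=74
After append 65 (leaves=[20, 99, 19, 18, 6, 65]):
  L0: [20, 99, 19, 18, 6, 65]
  L1: h(20,99)=(20*31+99)%997=719 h(19,18)=(19*31+18)%997=607 h(6,65)=(6*31+65)%997=251 -> [719, 607, 251]
  L2: h(719,607)=(719*31+607)%997=962 h(251,251)=(251*31+251)%997=56 -> [962, 56]
  L3: h(962,56)=(962*31+56)%997=965 -> [965]
  root=965
After append 82 (leaves=[20, 99, 19, 18, 6, 65, 82]):
  L0: [20, 99, 19, 18, 6, 65, 82]
  L1: h(20,99)=(20*31+99)%997=719 h(19,18)=(19*31+18)%997=607 h(6,65)=(6*31+65)%997=251 h(82,82)=(82*31+82)%997=630 -> [719, 607, 251, 630]
  L2: h(719,607)=(719*31+607)%997=962 h(251,630)=(251*31+630)%997=435 -> [962, 435]
  L3: h(962,435)=(962*31+435)%997=347 -> [347]
  root=347

Answer: 20 719 963 962 74 965 347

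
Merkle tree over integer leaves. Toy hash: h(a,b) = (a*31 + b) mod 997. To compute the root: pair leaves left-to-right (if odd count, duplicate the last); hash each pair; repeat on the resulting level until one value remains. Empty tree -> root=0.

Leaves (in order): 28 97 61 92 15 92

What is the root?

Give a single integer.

L0: [28, 97, 61, 92, 15, 92]
L1: h(28,97)=(28*31+97)%997=965 h(61,92)=(61*31+92)%997=986 h(15,92)=(15*31+92)%997=557 -> [965, 986, 557]
L2: h(965,986)=(965*31+986)%997=991 h(557,557)=(557*31+557)%997=875 -> [991, 875]
L3: h(991,875)=(991*31+875)%997=689 -> [689]

Answer: 689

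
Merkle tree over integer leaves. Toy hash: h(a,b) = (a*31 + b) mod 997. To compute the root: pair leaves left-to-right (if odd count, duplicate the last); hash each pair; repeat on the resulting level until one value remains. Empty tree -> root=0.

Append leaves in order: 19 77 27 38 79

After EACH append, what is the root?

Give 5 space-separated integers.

Answer: 19 666 573 584 297

Derivation:
After append 19 (leaves=[19]):
  L0: [19]
  root=19
After append 77 (leaves=[19, 77]):
  L0: [19, 77]
  L1: h(19,77)=(19*31+77)%997=666 -> [666]
  root=666
After append 27 (leaves=[19, 77, 27]):
  L0: [19, 77, 27]
  L1: h(19,77)=(19*31+77)%997=666 h(27,27)=(27*31+27)%997=864 -> [666, 864]
  L2: h(666,864)=(666*31+864)%997=573 -> [573]
  root=573
After append 38 (leaves=[19, 77, 27, 38]):
  L0: [19, 77, 27, 38]
  L1: h(19,77)=(19*31+77)%997=666 h(27,38)=(27*31+38)%997=875 -> [666, 875]
  L2: h(666,875)=(666*31+875)%997=584 -> [584]
  root=584
After append 79 (leaves=[19, 77, 27, 38, 79]):
  L0: [19, 77, 27, 38, 79]
  L1: h(19,77)=(19*31+77)%997=666 h(27,38)=(27*31+38)%997=875 h(79,79)=(79*31+79)%997=534 -> [666, 875, 534]
  L2: h(666,875)=(666*31+875)%997=584 h(534,534)=(534*31+534)%997=139 -> [584, 139]
  L3: h(584,139)=(584*31+139)%997=297 -> [297]
  root=297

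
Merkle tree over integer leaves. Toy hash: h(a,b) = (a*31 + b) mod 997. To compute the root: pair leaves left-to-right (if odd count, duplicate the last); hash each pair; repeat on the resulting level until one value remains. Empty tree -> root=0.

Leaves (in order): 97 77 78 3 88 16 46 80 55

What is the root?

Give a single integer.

L0: [97, 77, 78, 3, 88, 16, 46, 80, 55]
L1: h(97,77)=(97*31+77)%997=93 h(78,3)=(78*31+3)%997=427 h(88,16)=(88*31+16)%997=750 h(46,80)=(46*31+80)%997=509 h(55,55)=(55*31+55)%997=763 -> [93, 427, 750, 509, 763]
L2: h(93,427)=(93*31+427)%997=319 h(750,509)=(750*31+509)%997=828 h(763,763)=(763*31+763)%997=488 -> [319, 828, 488]
L3: h(319,828)=(319*31+828)%997=747 h(488,488)=(488*31+488)%997=661 -> [747, 661]
L4: h(747,661)=(747*31+661)%997=887 -> [887]

Answer: 887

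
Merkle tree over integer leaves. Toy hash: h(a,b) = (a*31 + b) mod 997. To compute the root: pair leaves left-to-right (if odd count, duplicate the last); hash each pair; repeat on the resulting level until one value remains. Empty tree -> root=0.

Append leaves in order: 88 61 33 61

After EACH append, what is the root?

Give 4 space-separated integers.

After append 88 (leaves=[88]):
  L0: [88]
  root=88
After append 61 (leaves=[88, 61]):
  L0: [88, 61]
  L1: h(88,61)=(88*31+61)%997=795 -> [795]
  root=795
After append 33 (leaves=[88, 61, 33]):
  L0: [88, 61, 33]
  L1: h(88,61)=(88*31+61)%997=795 h(33,33)=(33*31+33)%997=59 -> [795, 59]
  L2: h(795,59)=(795*31+59)%997=776 -> [776]
  root=776
After append 61 (leaves=[88, 61, 33, 61]):
  L0: [88, 61, 33, 61]
  L1: h(88,61)=(88*31+61)%997=795 h(33,61)=(33*31+61)%997=87 -> [795, 87]
  L2: h(795,87)=(795*31+87)%997=804 -> [804]
  root=804

Answer: 88 795 776 804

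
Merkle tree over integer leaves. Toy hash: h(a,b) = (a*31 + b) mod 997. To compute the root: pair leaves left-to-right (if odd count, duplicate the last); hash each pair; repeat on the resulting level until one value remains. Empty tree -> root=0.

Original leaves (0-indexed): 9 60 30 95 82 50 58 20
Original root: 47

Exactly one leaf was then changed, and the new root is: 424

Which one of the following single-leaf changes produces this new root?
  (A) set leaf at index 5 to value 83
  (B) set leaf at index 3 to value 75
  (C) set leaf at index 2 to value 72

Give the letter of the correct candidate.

Answer: B

Derivation:
Original leaves: [9, 60, 30, 95, 82, 50, 58, 20]
Target new root: 424
Try each candidate change and compute the resulting root:
Candidate A: set leaf[5] = 83 -> leaves = [9, 60, 30, 95, 82, 83, 58, 20]
  L0: [9, 60, 30, 95, 82, 83, 58, 20]
  L1: h(9,60)=(9*31+60)%997=339 h(30,95)=(30*31+95)%997=28 h(82,83)=(82*31+83)%997=631 h(58,20)=(58*31+20)%997=821 -> [339, 28, 631, 821]
  L2: h(339,28)=(339*31+28)%997=567 h(631,821)=(631*31+821)%997=442 -> [567, 442]
  L3: h(567,442)=(567*31+442)%997=73 -> [73]
  root = 73 != target 424
Candidate B: set leaf[3] = 75 -> leaves = [9, 60, 30, 75, 82, 50, 58, 20]
  L0: [9, 60, 30, 75, 82, 50, 58, 20]
  L1: h(9,60)=(9*31+60)%997=339 h(30,75)=(30*31+75)%997=8 h(82,50)=(82*31+50)%997=598 h(58,20)=(58*31+20)%997=821 -> [339, 8, 598, 821]
  L2: h(339,8)=(339*31+8)%997=547 h(598,821)=(598*31+821)%997=416 -> [547, 416]
  L3: h(547,416)=(547*31+416)%997=424 -> [424]
  root = 424 == target 424  ** MATCH **
Candidate C: set leaf[2] = 72 -> leaves = [9, 60, 72, 95, 82, 50, 58, 20]
  L0: [9, 60, 72, 95, 82, 50, 58, 20]
  L1: h(9,60)=(9*31+60)%997=339 h(72,95)=(72*31+95)%997=333 h(82,50)=(82*31+50)%997=598 h(58,20)=(58*31+20)%997=821 -> [339, 333, 598, 821]
  L2: h(339,333)=(339*31+333)%997=872 h(598,821)=(598*31+821)%997=416 -> [872, 416]
  L3: h(872,416)=(872*31+416)%997=529 -> [529]
  root = 529 != target 424
Candidate B produces the target root.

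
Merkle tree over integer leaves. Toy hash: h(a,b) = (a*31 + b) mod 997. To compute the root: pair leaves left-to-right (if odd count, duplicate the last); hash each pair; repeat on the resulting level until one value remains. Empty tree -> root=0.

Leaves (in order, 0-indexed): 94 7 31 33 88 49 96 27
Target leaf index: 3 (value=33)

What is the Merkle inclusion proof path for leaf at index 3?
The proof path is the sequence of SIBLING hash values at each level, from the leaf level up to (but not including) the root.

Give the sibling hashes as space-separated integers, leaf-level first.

Answer: 31 927 357

Derivation:
L0 (leaves): [94, 7, 31, 33, 88, 49, 96, 27], target index=3
L1: h(94,7)=(94*31+7)%997=927 [pair 0] h(31,33)=(31*31+33)%997=994 [pair 1] h(88,49)=(88*31+49)%997=783 [pair 2] h(96,27)=(96*31+27)%997=12 [pair 3] -> [927, 994, 783, 12]
  Sibling for proof at L0: 31
L2: h(927,994)=(927*31+994)%997=818 [pair 0] h(783,12)=(783*31+12)%997=357 [pair 1] -> [818, 357]
  Sibling for proof at L1: 927
L3: h(818,357)=(818*31+357)%997=790 [pair 0] -> [790]
  Sibling for proof at L2: 357
Root: 790
Proof path (sibling hashes from leaf to root): [31, 927, 357]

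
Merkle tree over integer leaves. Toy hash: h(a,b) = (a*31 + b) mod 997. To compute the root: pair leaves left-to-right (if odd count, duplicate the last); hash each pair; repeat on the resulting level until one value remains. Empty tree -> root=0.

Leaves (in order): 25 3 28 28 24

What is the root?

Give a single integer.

L0: [25, 3, 28, 28, 24]
L1: h(25,3)=(25*31+3)%997=778 h(28,28)=(28*31+28)%997=896 h(24,24)=(24*31+24)%997=768 -> [778, 896, 768]
L2: h(778,896)=(778*31+896)%997=89 h(768,768)=(768*31+768)%997=648 -> [89, 648]
L3: h(89,648)=(89*31+648)%997=416 -> [416]

Answer: 416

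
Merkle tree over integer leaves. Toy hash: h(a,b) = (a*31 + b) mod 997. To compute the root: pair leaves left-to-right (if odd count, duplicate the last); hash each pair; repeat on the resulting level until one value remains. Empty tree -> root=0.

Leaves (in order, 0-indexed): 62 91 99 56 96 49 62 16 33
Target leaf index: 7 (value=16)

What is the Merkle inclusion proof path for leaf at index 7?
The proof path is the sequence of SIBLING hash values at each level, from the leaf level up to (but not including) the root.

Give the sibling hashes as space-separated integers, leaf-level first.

Answer: 62 34 723 596

Derivation:
L0 (leaves): [62, 91, 99, 56, 96, 49, 62, 16, 33], target index=7
L1: h(62,91)=(62*31+91)%997=19 [pair 0] h(99,56)=(99*31+56)%997=134 [pair 1] h(96,49)=(96*31+49)%997=34 [pair 2] h(62,16)=(62*31+16)%997=941 [pair 3] h(33,33)=(33*31+33)%997=59 [pair 4] -> [19, 134, 34, 941, 59]
  Sibling for proof at L0: 62
L2: h(19,134)=(19*31+134)%997=723 [pair 0] h(34,941)=(34*31+941)%997=1 [pair 1] h(59,59)=(59*31+59)%997=891 [pair 2] -> [723, 1, 891]
  Sibling for proof at L1: 34
L3: h(723,1)=(723*31+1)%997=480 [pair 0] h(891,891)=(891*31+891)%997=596 [pair 1] -> [480, 596]
  Sibling for proof at L2: 723
L4: h(480,596)=(480*31+596)%997=521 [pair 0] -> [521]
  Sibling for proof at L3: 596
Root: 521
Proof path (sibling hashes from leaf to root): [62, 34, 723, 596]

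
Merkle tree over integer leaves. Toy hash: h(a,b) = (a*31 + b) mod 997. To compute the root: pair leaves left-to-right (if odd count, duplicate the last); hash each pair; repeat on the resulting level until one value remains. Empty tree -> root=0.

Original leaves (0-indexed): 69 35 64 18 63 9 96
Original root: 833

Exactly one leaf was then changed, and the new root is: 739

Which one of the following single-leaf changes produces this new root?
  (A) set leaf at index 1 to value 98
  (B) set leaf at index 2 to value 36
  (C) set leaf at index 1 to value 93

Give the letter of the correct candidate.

Original leaves: [69, 35, 64, 18, 63, 9, 96]
Target new root: 739
Try each candidate change and compute the resulting root:
Candidate A: set leaf[1] = 98 -> leaves = [69, 98, 64, 18, 63, 9, 96]
  L0: [69, 98, 64, 18, 63, 9, 96]
  L1: h(69,98)=(69*31+98)%997=243 h(64,18)=(64*31+18)%997=8 h(63,9)=(63*31+9)%997=965 h(96,96)=(96*31+96)%997=81 -> [243, 8, 965, 81]
  L2: h(243,8)=(243*31+8)%997=562 h(965,81)=(965*31+81)%997=86 -> [562, 86]
  L3: h(562,86)=(562*31+86)%997=559 -> [559]
  root = 559 != target 739
Candidate B: set leaf[2] = 36 -> leaves = [69, 35, 36, 18, 63, 9, 96]
  L0: [69, 35, 36, 18, 63, 9, 96]
  L1: h(69,35)=(69*31+35)%997=180 h(36,18)=(36*31+18)%997=137 h(63,9)=(63*31+9)%997=965 h(96,96)=(96*31+96)%997=81 -> [180, 137, 965, 81]
  L2: h(180,137)=(180*31+137)%997=732 h(965,81)=(965*31+81)%997=86 -> [732, 86]
  L3: h(732,86)=(732*31+86)%997=844 -> [844]
  root = 844 != target 739
Candidate C: set leaf[1] = 93 -> leaves = [69, 93, 64, 18, 63, 9, 96]
  L0: [69, 93, 64, 18, 63, 9, 96]
  L1: h(69,93)=(69*31+93)%997=238 h(64,18)=(64*31+18)%997=8 h(63,9)=(63*31+9)%997=965 h(96,96)=(96*31+96)%997=81 -> [238, 8, 965, 81]
  L2: h(238,8)=(238*31+8)%997=407 h(965,81)=(965*31+81)%997=86 -> [407, 86]
  L3: h(407,86)=(407*31+86)%997=739 -> [739]
  root = 739 == target 739  ** MATCH **
Candidate C produces the target root.

Answer: C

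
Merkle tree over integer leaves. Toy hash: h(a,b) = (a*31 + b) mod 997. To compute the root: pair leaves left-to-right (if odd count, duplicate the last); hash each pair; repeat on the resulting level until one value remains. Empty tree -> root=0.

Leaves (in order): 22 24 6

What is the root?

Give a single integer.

Answer: 144

Derivation:
L0: [22, 24, 6]
L1: h(22,24)=(22*31+24)%997=706 h(6,6)=(6*31+6)%997=192 -> [706, 192]
L2: h(706,192)=(706*31+192)%997=144 -> [144]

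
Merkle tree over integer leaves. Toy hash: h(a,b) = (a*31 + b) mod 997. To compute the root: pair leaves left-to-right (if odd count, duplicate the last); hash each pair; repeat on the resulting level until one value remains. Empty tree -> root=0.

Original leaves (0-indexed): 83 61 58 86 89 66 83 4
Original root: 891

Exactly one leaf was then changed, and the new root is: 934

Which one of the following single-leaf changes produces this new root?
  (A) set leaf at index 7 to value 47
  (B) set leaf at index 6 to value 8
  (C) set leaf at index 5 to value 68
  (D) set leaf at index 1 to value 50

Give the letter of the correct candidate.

Answer: A

Derivation:
Original leaves: [83, 61, 58, 86, 89, 66, 83, 4]
Target new root: 934
Try each candidate change and compute the resulting root:
Candidate A: set leaf[7] = 47 -> leaves = [83, 61, 58, 86, 89, 66, 83, 47]
  L0: [83, 61, 58, 86, 89, 66, 83, 47]
  L1: h(83,61)=(83*31+61)%997=640 h(58,86)=(58*31+86)%997=887 h(89,66)=(89*31+66)%997=831 h(83,47)=(83*31+47)%997=626 -> [640, 887, 831, 626]
  L2: h(640,887)=(640*31+887)%997=787 h(831,626)=(831*31+626)%997=465 -> [787, 465]
  L3: h(787,465)=(787*31+465)%997=934 -> [934]
  root = 934 == target 934  ** MATCH **
Candidate B: set leaf[6] = 8 -> leaves = [83, 61, 58, 86, 89, 66, 8, 4]
  L0: [83, 61, 58, 86, 89, 66, 8, 4]
  L1: h(83,61)=(83*31+61)%997=640 h(58,86)=(58*31+86)%997=887 h(89,66)=(89*31+66)%997=831 h(8,4)=(8*31+4)%997=252 -> [640, 887, 831, 252]
  L2: h(640,887)=(640*31+887)%997=787 h(831,252)=(831*31+252)%997=91 -> [787, 91]
  L3: h(787,91)=(787*31+91)%997=560 -> [560]
  root = 560 != target 934
Candidate C: set leaf[5] = 68 -> leaves = [83, 61, 58, 86, 89, 68, 83, 4]
  L0: [83, 61, 58, 86, 89, 68, 83, 4]
  L1: h(83,61)=(83*31+61)%997=640 h(58,86)=(58*31+86)%997=887 h(89,68)=(89*31+68)%997=833 h(83,4)=(83*31+4)%997=583 -> [640, 887, 833, 583]
  L2: h(640,887)=(640*31+887)%997=787 h(833,583)=(833*31+583)%997=484 -> [787, 484]
  L3: h(787,484)=(787*31+484)%997=953 -> [953]
  root = 953 != target 934
Candidate D: set leaf[1] = 50 -> leaves = [83, 50, 58, 86, 89, 66, 83, 4]
  L0: [83, 50, 58, 86, 89, 66, 83, 4]
  L1: h(83,50)=(83*31+50)%997=629 h(58,86)=(58*31+86)%997=887 h(89,66)=(89*31+66)%997=831 h(83,4)=(83*31+4)%997=583 -> [629, 887, 831, 583]
  L2: h(629,887)=(629*31+887)%997=446 h(831,583)=(831*31+583)%997=422 -> [446, 422]
  L3: h(446,422)=(446*31+422)%997=290 -> [290]
  root = 290 != target 934
Candidate A produces the target root.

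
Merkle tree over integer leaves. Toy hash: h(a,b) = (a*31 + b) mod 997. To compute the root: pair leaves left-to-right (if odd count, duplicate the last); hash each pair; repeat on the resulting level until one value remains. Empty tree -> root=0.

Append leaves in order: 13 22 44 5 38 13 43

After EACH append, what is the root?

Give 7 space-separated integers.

Answer: 13 425 625 586 249 446 631

Derivation:
After append 13 (leaves=[13]):
  L0: [13]
  root=13
After append 22 (leaves=[13, 22]):
  L0: [13, 22]
  L1: h(13,22)=(13*31+22)%997=425 -> [425]
  root=425
After append 44 (leaves=[13, 22, 44]):
  L0: [13, 22, 44]
  L1: h(13,22)=(13*31+22)%997=425 h(44,44)=(44*31+44)%997=411 -> [425, 411]
  L2: h(425,411)=(425*31+411)%997=625 -> [625]
  root=625
After append 5 (leaves=[13, 22, 44, 5]):
  L0: [13, 22, 44, 5]
  L1: h(13,22)=(13*31+22)%997=425 h(44,5)=(44*31+5)%997=372 -> [425, 372]
  L2: h(425,372)=(425*31+372)%997=586 -> [586]
  root=586
After append 38 (leaves=[13, 22, 44, 5, 38]):
  L0: [13, 22, 44, 5, 38]
  L1: h(13,22)=(13*31+22)%997=425 h(44,5)=(44*31+5)%997=372 h(38,38)=(38*31+38)%997=219 -> [425, 372, 219]
  L2: h(425,372)=(425*31+372)%997=586 h(219,219)=(219*31+219)%997=29 -> [586, 29]
  L3: h(586,29)=(586*31+29)%997=249 -> [249]
  root=249
After append 13 (leaves=[13, 22, 44, 5, 38, 13]):
  L0: [13, 22, 44, 5, 38, 13]
  L1: h(13,22)=(13*31+22)%997=425 h(44,5)=(44*31+5)%997=372 h(38,13)=(38*31+13)%997=194 -> [425, 372, 194]
  L2: h(425,372)=(425*31+372)%997=586 h(194,194)=(194*31+194)%997=226 -> [586, 226]
  L3: h(586,226)=(586*31+226)%997=446 -> [446]
  root=446
After append 43 (leaves=[13, 22, 44, 5, 38, 13, 43]):
  L0: [13, 22, 44, 5, 38, 13, 43]
  L1: h(13,22)=(13*31+22)%997=425 h(44,5)=(44*31+5)%997=372 h(38,13)=(38*31+13)%997=194 h(43,43)=(43*31+43)%997=379 -> [425, 372, 194, 379]
  L2: h(425,372)=(425*31+372)%997=586 h(194,379)=(194*31+379)%997=411 -> [586, 411]
  L3: h(586,411)=(586*31+411)%997=631 -> [631]
  root=631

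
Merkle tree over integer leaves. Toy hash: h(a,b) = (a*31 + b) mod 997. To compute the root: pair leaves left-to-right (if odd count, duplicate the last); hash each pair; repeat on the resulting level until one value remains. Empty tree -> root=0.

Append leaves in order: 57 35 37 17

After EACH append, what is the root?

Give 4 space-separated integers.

Answer: 57 805 217 197

Derivation:
After append 57 (leaves=[57]):
  L0: [57]
  root=57
After append 35 (leaves=[57, 35]):
  L0: [57, 35]
  L1: h(57,35)=(57*31+35)%997=805 -> [805]
  root=805
After append 37 (leaves=[57, 35, 37]):
  L0: [57, 35, 37]
  L1: h(57,35)=(57*31+35)%997=805 h(37,37)=(37*31+37)%997=187 -> [805, 187]
  L2: h(805,187)=(805*31+187)%997=217 -> [217]
  root=217
After append 17 (leaves=[57, 35, 37, 17]):
  L0: [57, 35, 37, 17]
  L1: h(57,35)=(57*31+35)%997=805 h(37,17)=(37*31+17)%997=167 -> [805, 167]
  L2: h(805,167)=(805*31+167)%997=197 -> [197]
  root=197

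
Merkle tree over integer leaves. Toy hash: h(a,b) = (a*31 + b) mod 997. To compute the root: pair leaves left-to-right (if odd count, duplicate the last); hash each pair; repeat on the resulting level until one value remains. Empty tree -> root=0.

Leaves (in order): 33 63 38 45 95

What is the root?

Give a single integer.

L0: [33, 63, 38, 45, 95]
L1: h(33,63)=(33*31+63)%997=89 h(38,45)=(38*31+45)%997=226 h(95,95)=(95*31+95)%997=49 -> [89, 226, 49]
L2: h(89,226)=(89*31+226)%997=991 h(49,49)=(49*31+49)%997=571 -> [991, 571]
L3: h(991,571)=(991*31+571)%997=385 -> [385]

Answer: 385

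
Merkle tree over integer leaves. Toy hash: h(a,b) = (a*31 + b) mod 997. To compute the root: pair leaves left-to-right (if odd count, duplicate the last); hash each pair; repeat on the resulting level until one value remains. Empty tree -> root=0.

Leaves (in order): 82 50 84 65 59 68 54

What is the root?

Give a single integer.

L0: [82, 50, 84, 65, 59, 68, 54]
L1: h(82,50)=(82*31+50)%997=598 h(84,65)=(84*31+65)%997=675 h(59,68)=(59*31+68)%997=900 h(54,54)=(54*31+54)%997=731 -> [598, 675, 900, 731]
L2: h(598,675)=(598*31+675)%997=270 h(900,731)=(900*31+731)%997=715 -> [270, 715]
L3: h(270,715)=(270*31+715)%997=112 -> [112]

Answer: 112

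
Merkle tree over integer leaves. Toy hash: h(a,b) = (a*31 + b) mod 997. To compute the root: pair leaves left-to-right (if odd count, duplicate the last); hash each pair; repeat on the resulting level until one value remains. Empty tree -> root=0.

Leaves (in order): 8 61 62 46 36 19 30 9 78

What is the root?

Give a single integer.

L0: [8, 61, 62, 46, 36, 19, 30, 9, 78]
L1: h(8,61)=(8*31+61)%997=309 h(62,46)=(62*31+46)%997=971 h(36,19)=(36*31+19)%997=138 h(30,9)=(30*31+9)%997=939 h(78,78)=(78*31+78)%997=502 -> [309, 971, 138, 939, 502]
L2: h(309,971)=(309*31+971)%997=580 h(138,939)=(138*31+939)%997=232 h(502,502)=(502*31+502)%997=112 -> [580, 232, 112]
L3: h(580,232)=(580*31+232)%997=266 h(112,112)=(112*31+112)%997=593 -> [266, 593]
L4: h(266,593)=(266*31+593)%997=863 -> [863]

Answer: 863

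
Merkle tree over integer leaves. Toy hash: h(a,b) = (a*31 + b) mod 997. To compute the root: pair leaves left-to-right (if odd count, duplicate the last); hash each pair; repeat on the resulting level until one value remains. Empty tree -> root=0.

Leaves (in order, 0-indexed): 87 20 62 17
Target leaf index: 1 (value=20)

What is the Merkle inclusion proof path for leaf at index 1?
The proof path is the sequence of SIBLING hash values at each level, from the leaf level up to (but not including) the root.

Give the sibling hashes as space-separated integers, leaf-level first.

L0 (leaves): [87, 20, 62, 17], target index=1
L1: h(87,20)=(87*31+20)%997=723 [pair 0] h(62,17)=(62*31+17)%997=942 [pair 1] -> [723, 942]
  Sibling for proof at L0: 87
L2: h(723,942)=(723*31+942)%997=424 [pair 0] -> [424]
  Sibling for proof at L1: 942
Root: 424
Proof path (sibling hashes from leaf to root): [87, 942]

Answer: 87 942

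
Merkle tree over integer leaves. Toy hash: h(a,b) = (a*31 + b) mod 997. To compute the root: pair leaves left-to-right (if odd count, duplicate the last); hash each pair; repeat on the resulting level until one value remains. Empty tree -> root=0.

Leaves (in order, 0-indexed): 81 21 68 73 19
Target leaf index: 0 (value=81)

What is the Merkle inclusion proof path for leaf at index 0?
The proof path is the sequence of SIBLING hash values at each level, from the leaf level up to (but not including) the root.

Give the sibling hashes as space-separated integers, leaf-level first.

L0 (leaves): [81, 21, 68, 73, 19], target index=0
L1: h(81,21)=(81*31+21)%997=538 [pair 0] h(68,73)=(68*31+73)%997=187 [pair 1] h(19,19)=(19*31+19)%997=608 [pair 2] -> [538, 187, 608]
  Sibling for proof at L0: 21
L2: h(538,187)=(538*31+187)%997=913 [pair 0] h(608,608)=(608*31+608)%997=513 [pair 1] -> [913, 513]
  Sibling for proof at L1: 187
L3: h(913,513)=(913*31+513)%997=900 [pair 0] -> [900]
  Sibling for proof at L2: 513
Root: 900
Proof path (sibling hashes from leaf to root): [21, 187, 513]

Answer: 21 187 513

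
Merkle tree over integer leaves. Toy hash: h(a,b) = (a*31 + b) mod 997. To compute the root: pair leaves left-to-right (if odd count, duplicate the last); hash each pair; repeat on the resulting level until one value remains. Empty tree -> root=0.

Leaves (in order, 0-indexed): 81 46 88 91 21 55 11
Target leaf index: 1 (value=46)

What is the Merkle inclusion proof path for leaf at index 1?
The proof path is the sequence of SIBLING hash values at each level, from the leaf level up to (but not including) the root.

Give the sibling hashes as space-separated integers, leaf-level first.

Answer: 81 825 304

Derivation:
L0 (leaves): [81, 46, 88, 91, 21, 55, 11], target index=1
L1: h(81,46)=(81*31+46)%997=563 [pair 0] h(88,91)=(88*31+91)%997=825 [pair 1] h(21,55)=(21*31+55)%997=706 [pair 2] h(11,11)=(11*31+11)%997=352 [pair 3] -> [563, 825, 706, 352]
  Sibling for proof at L0: 81
L2: h(563,825)=(563*31+825)%997=332 [pair 0] h(706,352)=(706*31+352)%997=304 [pair 1] -> [332, 304]
  Sibling for proof at L1: 825
L3: h(332,304)=(332*31+304)%997=626 [pair 0] -> [626]
  Sibling for proof at L2: 304
Root: 626
Proof path (sibling hashes from leaf to root): [81, 825, 304]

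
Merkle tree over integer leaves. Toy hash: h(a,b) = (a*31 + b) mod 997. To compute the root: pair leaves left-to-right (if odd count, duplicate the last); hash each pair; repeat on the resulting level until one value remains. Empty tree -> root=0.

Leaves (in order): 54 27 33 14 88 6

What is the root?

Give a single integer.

L0: [54, 27, 33, 14, 88, 6]
L1: h(54,27)=(54*31+27)%997=704 h(33,14)=(33*31+14)%997=40 h(88,6)=(88*31+6)%997=740 -> [704, 40, 740]
L2: h(704,40)=(704*31+40)%997=927 h(740,740)=(740*31+740)%997=749 -> [927, 749]
L3: h(927,749)=(927*31+749)%997=573 -> [573]

Answer: 573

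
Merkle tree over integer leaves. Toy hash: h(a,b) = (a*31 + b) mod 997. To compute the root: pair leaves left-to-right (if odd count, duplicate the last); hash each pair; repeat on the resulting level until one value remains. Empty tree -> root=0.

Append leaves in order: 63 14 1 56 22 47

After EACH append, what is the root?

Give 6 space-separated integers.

Answer: 63 970 192 247 275 78

Derivation:
After append 63 (leaves=[63]):
  L0: [63]
  root=63
After append 14 (leaves=[63, 14]):
  L0: [63, 14]
  L1: h(63,14)=(63*31+14)%997=970 -> [970]
  root=970
After append 1 (leaves=[63, 14, 1]):
  L0: [63, 14, 1]
  L1: h(63,14)=(63*31+14)%997=970 h(1,1)=(1*31+1)%997=32 -> [970, 32]
  L2: h(970,32)=(970*31+32)%997=192 -> [192]
  root=192
After append 56 (leaves=[63, 14, 1, 56]):
  L0: [63, 14, 1, 56]
  L1: h(63,14)=(63*31+14)%997=970 h(1,56)=(1*31+56)%997=87 -> [970, 87]
  L2: h(970,87)=(970*31+87)%997=247 -> [247]
  root=247
After append 22 (leaves=[63, 14, 1, 56, 22]):
  L0: [63, 14, 1, 56, 22]
  L1: h(63,14)=(63*31+14)%997=970 h(1,56)=(1*31+56)%997=87 h(22,22)=(22*31+22)%997=704 -> [970, 87, 704]
  L2: h(970,87)=(970*31+87)%997=247 h(704,704)=(704*31+704)%997=594 -> [247, 594]
  L3: h(247,594)=(247*31+594)%997=275 -> [275]
  root=275
After append 47 (leaves=[63, 14, 1, 56, 22, 47]):
  L0: [63, 14, 1, 56, 22, 47]
  L1: h(63,14)=(63*31+14)%997=970 h(1,56)=(1*31+56)%997=87 h(22,47)=(22*31+47)%997=729 -> [970, 87, 729]
  L2: h(970,87)=(970*31+87)%997=247 h(729,729)=(729*31+729)%997=397 -> [247, 397]
  L3: h(247,397)=(247*31+397)%997=78 -> [78]
  root=78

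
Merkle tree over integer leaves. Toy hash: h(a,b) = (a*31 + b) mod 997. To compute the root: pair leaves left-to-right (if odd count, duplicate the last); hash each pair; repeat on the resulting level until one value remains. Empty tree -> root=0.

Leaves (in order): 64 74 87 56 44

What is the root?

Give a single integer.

L0: [64, 74, 87, 56, 44]
L1: h(64,74)=(64*31+74)%997=64 h(87,56)=(87*31+56)%997=759 h(44,44)=(44*31+44)%997=411 -> [64, 759, 411]
L2: h(64,759)=(64*31+759)%997=749 h(411,411)=(411*31+411)%997=191 -> [749, 191]
L3: h(749,191)=(749*31+191)%997=479 -> [479]

Answer: 479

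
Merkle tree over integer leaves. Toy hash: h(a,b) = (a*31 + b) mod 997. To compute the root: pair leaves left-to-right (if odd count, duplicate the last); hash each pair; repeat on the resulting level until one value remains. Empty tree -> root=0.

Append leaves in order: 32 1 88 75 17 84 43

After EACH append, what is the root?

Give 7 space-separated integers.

Answer: 32 993 698 685 757 907 675

Derivation:
After append 32 (leaves=[32]):
  L0: [32]
  root=32
After append 1 (leaves=[32, 1]):
  L0: [32, 1]
  L1: h(32,1)=(32*31+1)%997=993 -> [993]
  root=993
After append 88 (leaves=[32, 1, 88]):
  L0: [32, 1, 88]
  L1: h(32,1)=(32*31+1)%997=993 h(88,88)=(88*31+88)%997=822 -> [993, 822]
  L2: h(993,822)=(993*31+822)%997=698 -> [698]
  root=698
After append 75 (leaves=[32, 1, 88, 75]):
  L0: [32, 1, 88, 75]
  L1: h(32,1)=(32*31+1)%997=993 h(88,75)=(88*31+75)%997=809 -> [993, 809]
  L2: h(993,809)=(993*31+809)%997=685 -> [685]
  root=685
After append 17 (leaves=[32, 1, 88, 75, 17]):
  L0: [32, 1, 88, 75, 17]
  L1: h(32,1)=(32*31+1)%997=993 h(88,75)=(88*31+75)%997=809 h(17,17)=(17*31+17)%997=544 -> [993, 809, 544]
  L2: h(993,809)=(993*31+809)%997=685 h(544,544)=(544*31+544)%997=459 -> [685, 459]
  L3: h(685,459)=(685*31+459)%997=757 -> [757]
  root=757
After append 84 (leaves=[32, 1, 88, 75, 17, 84]):
  L0: [32, 1, 88, 75, 17, 84]
  L1: h(32,1)=(32*31+1)%997=993 h(88,75)=(88*31+75)%997=809 h(17,84)=(17*31+84)%997=611 -> [993, 809, 611]
  L2: h(993,809)=(993*31+809)%997=685 h(611,611)=(611*31+611)%997=609 -> [685, 609]
  L3: h(685,609)=(685*31+609)%997=907 -> [907]
  root=907
After append 43 (leaves=[32, 1, 88, 75, 17, 84, 43]):
  L0: [32, 1, 88, 75, 17, 84, 43]
  L1: h(32,1)=(32*31+1)%997=993 h(88,75)=(88*31+75)%997=809 h(17,84)=(17*31+84)%997=611 h(43,43)=(43*31+43)%997=379 -> [993, 809, 611, 379]
  L2: h(993,809)=(993*31+809)%997=685 h(611,379)=(611*31+379)%997=377 -> [685, 377]
  L3: h(685,377)=(685*31+377)%997=675 -> [675]
  root=675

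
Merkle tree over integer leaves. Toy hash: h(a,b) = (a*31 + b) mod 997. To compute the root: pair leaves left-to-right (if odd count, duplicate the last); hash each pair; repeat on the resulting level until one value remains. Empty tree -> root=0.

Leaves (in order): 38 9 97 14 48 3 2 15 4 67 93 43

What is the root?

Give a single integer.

L0: [38, 9, 97, 14, 48, 3, 2, 15, 4, 67, 93, 43]
L1: h(38,9)=(38*31+9)%997=190 h(97,14)=(97*31+14)%997=30 h(48,3)=(48*31+3)%997=494 h(2,15)=(2*31+15)%997=77 h(4,67)=(4*31+67)%997=191 h(93,43)=(93*31+43)%997=932 -> [190, 30, 494, 77, 191, 932]
L2: h(190,30)=(190*31+30)%997=935 h(494,77)=(494*31+77)%997=436 h(191,932)=(191*31+932)%997=871 -> [935, 436, 871]
L3: h(935,436)=(935*31+436)%997=508 h(871,871)=(871*31+871)%997=953 -> [508, 953]
L4: h(508,953)=(508*31+953)%997=749 -> [749]

Answer: 749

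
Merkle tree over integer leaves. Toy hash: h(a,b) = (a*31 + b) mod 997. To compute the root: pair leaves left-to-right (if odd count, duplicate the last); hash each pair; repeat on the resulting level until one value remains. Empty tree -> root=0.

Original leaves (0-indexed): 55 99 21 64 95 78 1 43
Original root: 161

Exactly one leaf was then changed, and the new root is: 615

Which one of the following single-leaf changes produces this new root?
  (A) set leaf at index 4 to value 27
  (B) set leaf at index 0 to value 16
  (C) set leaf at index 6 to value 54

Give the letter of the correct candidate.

Answer: A

Derivation:
Original leaves: [55, 99, 21, 64, 95, 78, 1, 43]
Target new root: 615
Try each candidate change and compute the resulting root:
Candidate A: set leaf[4] = 27 -> leaves = [55, 99, 21, 64, 27, 78, 1, 43]
  L0: [55, 99, 21, 64, 27, 78, 1, 43]
  L1: h(55,99)=(55*31+99)%997=807 h(21,64)=(21*31+64)%997=715 h(27,78)=(27*31+78)%997=915 h(1,43)=(1*31+43)%997=74 -> [807, 715, 915, 74]
  L2: h(807,715)=(807*31+715)%997=807 h(915,74)=(915*31+74)%997=523 -> [807, 523]
  L3: h(807,523)=(807*31+523)%997=615 -> [615]
  root = 615 == target 615  ** MATCH **
Candidate B: set leaf[0] = 16 -> leaves = [16, 99, 21, 64, 95, 78, 1, 43]
  L0: [16, 99, 21, 64, 95, 78, 1, 43]
  L1: h(16,99)=(16*31+99)%997=595 h(21,64)=(21*31+64)%997=715 h(95,78)=(95*31+78)%997=32 h(1,43)=(1*31+43)%997=74 -> [595, 715, 32, 74]
  L2: h(595,715)=(595*31+715)%997=217 h(32,74)=(32*31+74)%997=69 -> [217, 69]
  L3: h(217,69)=(217*31+69)%997=814 -> [814]
  root = 814 != target 615
Candidate C: set leaf[6] = 54 -> leaves = [55, 99, 21, 64, 95, 78, 54, 43]
  L0: [55, 99, 21, 64, 95, 78, 54, 43]
  L1: h(55,99)=(55*31+99)%997=807 h(21,64)=(21*31+64)%997=715 h(95,78)=(95*31+78)%997=32 h(54,43)=(54*31+43)%997=720 -> [807, 715, 32, 720]
  L2: h(807,715)=(807*31+715)%997=807 h(32,720)=(32*31+720)%997=715 -> [807, 715]
  L3: h(807,715)=(807*31+715)%997=807 -> [807]
  root = 807 != target 615
Candidate A produces the target root.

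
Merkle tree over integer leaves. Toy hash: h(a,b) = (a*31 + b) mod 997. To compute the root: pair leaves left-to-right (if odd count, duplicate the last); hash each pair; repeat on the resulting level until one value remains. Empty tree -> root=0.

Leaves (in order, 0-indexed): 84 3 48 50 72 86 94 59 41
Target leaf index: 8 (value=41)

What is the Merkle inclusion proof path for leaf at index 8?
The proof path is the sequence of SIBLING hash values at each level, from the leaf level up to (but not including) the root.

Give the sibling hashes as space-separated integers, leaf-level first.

Answer: 41 315 110 741

Derivation:
L0 (leaves): [84, 3, 48, 50, 72, 86, 94, 59, 41], target index=8
L1: h(84,3)=(84*31+3)%997=613 [pair 0] h(48,50)=(48*31+50)%997=541 [pair 1] h(72,86)=(72*31+86)%997=324 [pair 2] h(94,59)=(94*31+59)%997=979 [pair 3] h(41,41)=(41*31+41)%997=315 [pair 4] -> [613, 541, 324, 979, 315]
  Sibling for proof at L0: 41
L2: h(613,541)=(613*31+541)%997=601 [pair 0] h(324,979)=(324*31+979)%997=56 [pair 1] h(315,315)=(315*31+315)%997=110 [pair 2] -> [601, 56, 110]
  Sibling for proof at L1: 315
L3: h(601,56)=(601*31+56)%997=741 [pair 0] h(110,110)=(110*31+110)%997=529 [pair 1] -> [741, 529]
  Sibling for proof at L2: 110
L4: h(741,529)=(741*31+529)%997=569 [pair 0] -> [569]
  Sibling for proof at L3: 741
Root: 569
Proof path (sibling hashes from leaf to root): [41, 315, 110, 741]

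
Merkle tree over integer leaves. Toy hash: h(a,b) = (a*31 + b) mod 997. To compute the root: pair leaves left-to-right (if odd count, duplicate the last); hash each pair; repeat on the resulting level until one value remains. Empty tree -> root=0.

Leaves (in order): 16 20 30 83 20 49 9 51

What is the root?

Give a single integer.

Answer: 995

Derivation:
L0: [16, 20, 30, 83, 20, 49, 9, 51]
L1: h(16,20)=(16*31+20)%997=516 h(30,83)=(30*31+83)%997=16 h(20,49)=(20*31+49)%997=669 h(9,51)=(9*31+51)%997=330 -> [516, 16, 669, 330]
L2: h(516,16)=(516*31+16)%997=60 h(669,330)=(669*31+330)%997=132 -> [60, 132]
L3: h(60,132)=(60*31+132)%997=995 -> [995]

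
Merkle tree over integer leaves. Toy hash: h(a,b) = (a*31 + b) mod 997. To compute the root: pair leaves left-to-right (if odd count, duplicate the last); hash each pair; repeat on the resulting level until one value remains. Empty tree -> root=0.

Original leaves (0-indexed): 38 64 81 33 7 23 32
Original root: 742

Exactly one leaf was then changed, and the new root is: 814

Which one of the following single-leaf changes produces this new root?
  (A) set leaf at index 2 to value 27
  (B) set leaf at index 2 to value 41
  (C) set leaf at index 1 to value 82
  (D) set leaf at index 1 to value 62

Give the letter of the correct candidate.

Answer: D

Derivation:
Original leaves: [38, 64, 81, 33, 7, 23, 32]
Target new root: 814
Try each candidate change and compute the resulting root:
Candidate A: set leaf[2] = 27 -> leaves = [38, 64, 27, 33, 7, 23, 32]
  L0: [38, 64, 27, 33, 7, 23, 32]
  L1: h(38,64)=(38*31+64)%997=245 h(27,33)=(27*31+33)%997=870 h(7,23)=(7*31+23)%997=240 h(32,32)=(32*31+32)%997=27 -> [245, 870, 240, 27]
  L2: h(245,870)=(245*31+870)%997=489 h(240,27)=(240*31+27)%997=488 -> [489, 488]
  L3: h(489,488)=(489*31+488)%997=692 -> [692]
  root = 692 != target 814
Candidate B: set leaf[2] = 41 -> leaves = [38, 64, 41, 33, 7, 23, 32]
  L0: [38, 64, 41, 33, 7, 23, 32]
  L1: h(38,64)=(38*31+64)%997=245 h(41,33)=(41*31+33)%997=307 h(7,23)=(7*31+23)%997=240 h(32,32)=(32*31+32)%997=27 -> [245, 307, 240, 27]
  L2: h(245,307)=(245*31+307)%997=923 h(240,27)=(240*31+27)%997=488 -> [923, 488]
  L3: h(923,488)=(923*31+488)%997=188 -> [188]
  root = 188 != target 814
Candidate C: set leaf[1] = 82 -> leaves = [38, 82, 81, 33, 7, 23, 32]
  L0: [38, 82, 81, 33, 7, 23, 32]
  L1: h(38,82)=(38*31+82)%997=263 h(81,33)=(81*31+33)%997=550 h(7,23)=(7*31+23)%997=240 h(32,32)=(32*31+32)%997=27 -> [263, 550, 240, 27]
  L2: h(263,550)=(263*31+550)%997=727 h(240,27)=(240*31+27)%997=488 -> [727, 488]
  L3: h(727,488)=(727*31+488)%997=94 -> [94]
  root = 94 != target 814
Candidate D: set leaf[1] = 62 -> leaves = [38, 62, 81, 33, 7, 23, 32]
  L0: [38, 62, 81, 33, 7, 23, 32]
  L1: h(38,62)=(38*31+62)%997=243 h(81,33)=(81*31+33)%997=550 h(7,23)=(7*31+23)%997=240 h(32,32)=(32*31+32)%997=27 -> [243, 550, 240, 27]
  L2: h(243,550)=(243*31+550)%997=107 h(240,27)=(240*31+27)%997=488 -> [107, 488]
  L3: h(107,488)=(107*31+488)%997=814 -> [814]
  root = 814 == target 814  ** MATCH **
Candidate D produces the target root.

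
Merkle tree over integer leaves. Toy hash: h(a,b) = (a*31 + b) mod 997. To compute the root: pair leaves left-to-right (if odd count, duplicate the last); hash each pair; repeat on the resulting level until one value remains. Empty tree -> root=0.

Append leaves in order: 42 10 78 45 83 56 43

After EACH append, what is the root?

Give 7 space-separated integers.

Answer: 42 315 297 264 455 588 332

Derivation:
After append 42 (leaves=[42]):
  L0: [42]
  root=42
After append 10 (leaves=[42, 10]):
  L0: [42, 10]
  L1: h(42,10)=(42*31+10)%997=315 -> [315]
  root=315
After append 78 (leaves=[42, 10, 78]):
  L0: [42, 10, 78]
  L1: h(42,10)=(42*31+10)%997=315 h(78,78)=(78*31+78)%997=502 -> [315, 502]
  L2: h(315,502)=(315*31+502)%997=297 -> [297]
  root=297
After append 45 (leaves=[42, 10, 78, 45]):
  L0: [42, 10, 78, 45]
  L1: h(42,10)=(42*31+10)%997=315 h(78,45)=(78*31+45)%997=469 -> [315, 469]
  L2: h(315,469)=(315*31+469)%997=264 -> [264]
  root=264
After append 83 (leaves=[42, 10, 78, 45, 83]):
  L0: [42, 10, 78, 45, 83]
  L1: h(42,10)=(42*31+10)%997=315 h(78,45)=(78*31+45)%997=469 h(83,83)=(83*31+83)%997=662 -> [315, 469, 662]
  L2: h(315,469)=(315*31+469)%997=264 h(662,662)=(662*31+662)%997=247 -> [264, 247]
  L3: h(264,247)=(264*31+247)%997=455 -> [455]
  root=455
After append 56 (leaves=[42, 10, 78, 45, 83, 56]):
  L0: [42, 10, 78, 45, 83, 56]
  L1: h(42,10)=(42*31+10)%997=315 h(78,45)=(78*31+45)%997=469 h(83,56)=(83*31+56)%997=635 -> [315, 469, 635]
  L2: h(315,469)=(315*31+469)%997=264 h(635,635)=(635*31+635)%997=380 -> [264, 380]
  L3: h(264,380)=(264*31+380)%997=588 -> [588]
  root=588
After append 43 (leaves=[42, 10, 78, 45, 83, 56, 43]):
  L0: [42, 10, 78, 45, 83, 56, 43]
  L1: h(42,10)=(42*31+10)%997=315 h(78,45)=(78*31+45)%997=469 h(83,56)=(83*31+56)%997=635 h(43,43)=(43*31+43)%997=379 -> [315, 469, 635, 379]
  L2: h(315,469)=(315*31+469)%997=264 h(635,379)=(635*31+379)%997=124 -> [264, 124]
  L3: h(264,124)=(264*31+124)%997=332 -> [332]
  root=332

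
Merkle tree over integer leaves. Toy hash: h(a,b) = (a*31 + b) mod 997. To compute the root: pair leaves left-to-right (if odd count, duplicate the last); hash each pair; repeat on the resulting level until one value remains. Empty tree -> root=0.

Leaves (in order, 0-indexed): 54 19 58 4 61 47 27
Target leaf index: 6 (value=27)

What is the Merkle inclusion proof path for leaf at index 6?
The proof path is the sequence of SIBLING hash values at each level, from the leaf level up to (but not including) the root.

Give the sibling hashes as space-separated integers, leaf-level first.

Answer: 27 941 447

Derivation:
L0 (leaves): [54, 19, 58, 4, 61, 47, 27], target index=6
L1: h(54,19)=(54*31+19)%997=696 [pair 0] h(58,4)=(58*31+4)%997=805 [pair 1] h(61,47)=(61*31+47)%997=941 [pair 2] h(27,27)=(27*31+27)%997=864 [pair 3] -> [696, 805, 941, 864]
  Sibling for proof at L0: 27
L2: h(696,805)=(696*31+805)%997=447 [pair 0] h(941,864)=(941*31+864)%997=125 [pair 1] -> [447, 125]
  Sibling for proof at L1: 941
L3: h(447,125)=(447*31+125)%997=24 [pair 0] -> [24]
  Sibling for proof at L2: 447
Root: 24
Proof path (sibling hashes from leaf to root): [27, 941, 447]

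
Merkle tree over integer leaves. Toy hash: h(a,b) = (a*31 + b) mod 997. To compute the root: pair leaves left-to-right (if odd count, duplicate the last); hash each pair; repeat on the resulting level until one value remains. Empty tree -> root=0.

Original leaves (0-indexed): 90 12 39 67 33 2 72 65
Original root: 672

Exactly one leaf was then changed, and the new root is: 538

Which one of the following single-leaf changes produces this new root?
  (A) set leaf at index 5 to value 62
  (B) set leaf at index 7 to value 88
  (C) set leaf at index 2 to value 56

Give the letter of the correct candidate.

Original leaves: [90, 12, 39, 67, 33, 2, 72, 65]
Target new root: 538
Try each candidate change and compute the resulting root:
Candidate A: set leaf[5] = 62 -> leaves = [90, 12, 39, 67, 33, 62, 72, 65]
  L0: [90, 12, 39, 67, 33, 62, 72, 65]
  L1: h(90,12)=(90*31+12)%997=808 h(39,67)=(39*31+67)%997=279 h(33,62)=(33*31+62)%997=88 h(72,65)=(72*31+65)%997=303 -> [808, 279, 88, 303]
  L2: h(808,279)=(808*31+279)%997=402 h(88,303)=(88*31+303)%997=40 -> [402, 40]
  L3: h(402,40)=(402*31+40)%997=538 -> [538]
  root = 538 == target 538  ** MATCH **
Candidate B: set leaf[7] = 88 -> leaves = [90, 12, 39, 67, 33, 2, 72, 88]
  L0: [90, 12, 39, 67, 33, 2, 72, 88]
  L1: h(90,12)=(90*31+12)%997=808 h(39,67)=(39*31+67)%997=279 h(33,2)=(33*31+2)%997=28 h(72,88)=(72*31+88)%997=326 -> [808, 279, 28, 326]
  L2: h(808,279)=(808*31+279)%997=402 h(28,326)=(28*31+326)%997=197 -> [402, 197]
  L3: h(402,197)=(402*31+197)%997=695 -> [695]
  root = 695 != target 538
Candidate C: set leaf[2] = 56 -> leaves = [90, 12, 56, 67, 33, 2, 72, 65]
  L0: [90, 12, 56, 67, 33, 2, 72, 65]
  L1: h(90,12)=(90*31+12)%997=808 h(56,67)=(56*31+67)%997=806 h(33,2)=(33*31+2)%997=28 h(72,65)=(72*31+65)%997=303 -> [808, 806, 28, 303]
  L2: h(808,806)=(808*31+806)%997=929 h(28,303)=(28*31+303)%997=174 -> [929, 174]
  L3: h(929,174)=(929*31+174)%997=60 -> [60]
  root = 60 != target 538
Candidate A produces the target root.

Answer: A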